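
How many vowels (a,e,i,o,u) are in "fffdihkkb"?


Input: fffdihkkb
Checking each character:
  'f' at position 0: consonant
  'f' at position 1: consonant
  'f' at position 2: consonant
  'd' at position 3: consonant
  'i' at position 4: vowel (running total: 1)
  'h' at position 5: consonant
  'k' at position 6: consonant
  'k' at position 7: consonant
  'b' at position 8: consonant
Total vowels: 1

1


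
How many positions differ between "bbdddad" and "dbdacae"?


Comparing "bbdddad" and "dbdacae" position by position:
  Position 0: 'b' vs 'd' => DIFFER
  Position 1: 'b' vs 'b' => same
  Position 2: 'd' vs 'd' => same
  Position 3: 'd' vs 'a' => DIFFER
  Position 4: 'd' vs 'c' => DIFFER
  Position 5: 'a' vs 'a' => same
  Position 6: 'd' vs 'e' => DIFFER
Positions that differ: 4

4


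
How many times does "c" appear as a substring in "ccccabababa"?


Searching for "c" in "ccccabababa"
Scanning each position:
  Position 0: "c" => MATCH
  Position 1: "c" => MATCH
  Position 2: "c" => MATCH
  Position 3: "c" => MATCH
  Position 4: "a" => no
  Position 5: "b" => no
  Position 6: "a" => no
  Position 7: "b" => no
  Position 8: "a" => no
  Position 9: "b" => no
  Position 10: "a" => no
Total occurrences: 4

4


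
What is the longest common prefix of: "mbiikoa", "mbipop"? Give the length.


Words: mbiikoa, mbipop
  Position 0: all 'm' => match
  Position 1: all 'b' => match
  Position 2: all 'i' => match
  Position 3: ('i', 'p') => mismatch, stop
LCP = "mbi" (length 3)

3


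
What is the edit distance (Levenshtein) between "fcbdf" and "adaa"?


Computing edit distance: "fcbdf" -> "adaa"
DP table:
           a    d    a    a
      0    1    2    3    4
  f   1    1    2    3    4
  c   2    2    2    3    4
  b   3    3    3    3    4
  d   4    4    3    4    4
  f   5    5    4    4    5
Edit distance = dp[5][4] = 5

5


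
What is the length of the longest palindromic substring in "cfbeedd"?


Input: "cfbeedd"
Checking substrings for palindromes:
  [3:5] "ee" (len 2) => palindrome
  [5:7] "dd" (len 2) => palindrome
Longest palindromic substring: "ee" with length 2

2


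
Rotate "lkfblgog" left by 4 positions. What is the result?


Input: "lkfblgog", rotate left by 4
First 4 characters: "lkfb"
Remaining characters: "lgog"
Concatenate remaining + first: "lgog" + "lkfb" = "lgoglkfb"

lgoglkfb


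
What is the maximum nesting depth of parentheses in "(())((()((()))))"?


Input: "(())((()((()))))"
Tracking depth:
  Position 0 '(': depth becomes 1
  Position 1 '(': depth becomes 2
  Position 2 ')': depth becomes 1
  Position 3 ')': depth becomes 0
  Position 4 '(': depth becomes 1
  Position 5 '(': depth becomes 2
  Position 6 '(': depth becomes 3
  Position 7 ')': depth becomes 2
  Position 8 '(': depth becomes 3
  Position 9 '(': depth becomes 4
  Position 10 '(': depth becomes 5
  Position 11 ')': depth becomes 4
  Position 12 ')': depth becomes 3
  Position 13 ')': depth becomes 2
  Position 14 ')': depth becomes 1
  Position 15 ')': depth becomes 0
Maximum depth reached: 5

5


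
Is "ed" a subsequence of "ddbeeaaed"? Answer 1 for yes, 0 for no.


Check if "ed" is a subsequence of "ddbeeaaed"
Greedy scan:
  Position 0 ('d'): no match needed
  Position 1 ('d'): no match needed
  Position 2 ('b'): no match needed
  Position 3 ('e'): matches sub[0] = 'e'
  Position 4 ('e'): no match needed
  Position 5 ('a'): no match needed
  Position 6 ('a'): no match needed
  Position 7 ('e'): no match needed
  Position 8 ('d'): matches sub[1] = 'd'
All 2 characters matched => is a subsequence

1


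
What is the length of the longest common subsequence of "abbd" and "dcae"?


LCS of "abbd" and "dcae"
DP table:
           d    c    a    e
      0    0    0    0    0
  a   0    0    0    1    1
  b   0    0    0    1    1
  b   0    0    0    1    1
  d   0    1    1    1    1
LCS length = dp[4][4] = 1

1


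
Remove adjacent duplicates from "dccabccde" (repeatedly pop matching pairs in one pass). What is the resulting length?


Input: dccabccde
Stack-based adjacent duplicate removal:
  Read 'd': push. Stack: d
  Read 'c': push. Stack: dc
  Read 'c': matches stack top 'c' => pop. Stack: d
  Read 'a': push. Stack: da
  Read 'b': push. Stack: dab
  Read 'c': push. Stack: dabc
  Read 'c': matches stack top 'c' => pop. Stack: dab
  Read 'd': push. Stack: dabd
  Read 'e': push. Stack: dabde
Final stack: "dabde" (length 5)

5


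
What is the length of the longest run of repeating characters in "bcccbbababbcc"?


Input: "bcccbbababbcc"
Scanning for longest run:
  Position 1 ('c'): new char, reset run to 1
  Position 2 ('c'): continues run of 'c', length=2
  Position 3 ('c'): continues run of 'c', length=3
  Position 4 ('b'): new char, reset run to 1
  Position 5 ('b'): continues run of 'b', length=2
  Position 6 ('a'): new char, reset run to 1
  Position 7 ('b'): new char, reset run to 1
  Position 8 ('a'): new char, reset run to 1
  Position 9 ('b'): new char, reset run to 1
  Position 10 ('b'): continues run of 'b', length=2
  Position 11 ('c'): new char, reset run to 1
  Position 12 ('c'): continues run of 'c', length=2
Longest run: 'c' with length 3

3


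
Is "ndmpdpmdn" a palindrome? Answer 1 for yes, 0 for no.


Input: ndmpdpmdn
Reversed: ndmpdpmdn
  Compare pos 0 ('n') with pos 8 ('n'): match
  Compare pos 1 ('d') with pos 7 ('d'): match
  Compare pos 2 ('m') with pos 6 ('m'): match
  Compare pos 3 ('p') with pos 5 ('p'): match
Result: palindrome

1


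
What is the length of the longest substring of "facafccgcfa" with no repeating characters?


Input: "facafccgcfa"
Sliding window (track last position of each char):
  Position 0 ('f'): window [0,0] length 1 -- new best
  Position 1 ('a'): window [0,1] length 2 -- new best
  Position 2 ('c'): window [0,2] length 3 -- new best
  Position 3 ('a'): repeat (last at 1), move window start to 2
  Position 3 ('a'): window [2,3] length 2
  Position 4 ('f'): window [2,4] length 3
  Position 5 ('c'): repeat (last at 2), move window start to 3
  Position 5 ('c'): window [3,5] length 3
  Position 6 ('c'): repeat (last at 5), move window start to 6
  Position 6 ('c'): window [6,6] length 1
  Position 7 ('g'): window [6,7] length 2
  Position 8 ('c'): repeat (last at 6), move window start to 7
  Position 8 ('c'): window [7,8] length 2
  Position 9 ('f'): window [7,9] length 3
  Position 10 ('a'): window [7,10] length 4 -- new best
Longest substring with no repeats: "gcfa" with length 4

4


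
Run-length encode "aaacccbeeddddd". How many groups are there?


Input: aaacccbeeddddd
Scanning for consecutive runs:
  Group 1: 'a' x 3 (positions 0-2)
  Group 2: 'c' x 3 (positions 3-5)
  Group 3: 'b' x 1 (positions 6-6)
  Group 4: 'e' x 2 (positions 7-8)
  Group 5: 'd' x 5 (positions 9-13)
Total groups: 5

5


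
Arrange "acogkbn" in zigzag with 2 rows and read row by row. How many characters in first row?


Zigzag "acogkbn" into 2 rows:
Placing characters:
  'a' => row 0
  'c' => row 1
  'o' => row 0
  'g' => row 1
  'k' => row 0
  'b' => row 1
  'n' => row 0
Rows:
  Row 0: "aokn"
  Row 1: "cgb"
First row length: 4

4


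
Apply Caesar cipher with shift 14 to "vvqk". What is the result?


Caesar cipher: shift "vvqk" by 14
  'v' (pos 21) + 14 = pos 9 = 'j'
  'v' (pos 21) + 14 = pos 9 = 'j'
  'q' (pos 16) + 14 = pos 4 = 'e'
  'k' (pos 10) + 14 = pos 24 = 'y'
Result: jjey

jjey


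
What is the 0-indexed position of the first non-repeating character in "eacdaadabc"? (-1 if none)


Input: eacdaadabc
Character frequencies:
  'a': 4
  'b': 1
  'c': 2
  'd': 2
  'e': 1
Scanning left to right for freq == 1:
  Position 0 ('e'): unique! => answer = 0

0


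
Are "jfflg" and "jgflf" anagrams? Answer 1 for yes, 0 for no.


Strings: "jfflg", "jgflf"
Sorted first:  ffgjl
Sorted second: ffgjl
Sorted forms match => anagrams

1


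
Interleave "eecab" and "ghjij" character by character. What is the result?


Interleaving "eecab" and "ghjij":
  Position 0: 'e' from first, 'g' from second => "eg"
  Position 1: 'e' from first, 'h' from second => "eh"
  Position 2: 'c' from first, 'j' from second => "cj"
  Position 3: 'a' from first, 'i' from second => "ai"
  Position 4: 'b' from first, 'j' from second => "bj"
Result: egehcjaibj

egehcjaibj


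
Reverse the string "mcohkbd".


Input: mcohkbd
Reading characters right to left:
  Position 6: 'd'
  Position 5: 'b'
  Position 4: 'k'
  Position 3: 'h'
  Position 2: 'o'
  Position 1: 'c'
  Position 0: 'm'
Reversed: dbkhocm

dbkhocm


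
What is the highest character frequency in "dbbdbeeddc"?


Input: dbbdbeeddc
Character counts:
  'b': 3
  'c': 1
  'd': 4
  'e': 2
Maximum frequency: 4

4


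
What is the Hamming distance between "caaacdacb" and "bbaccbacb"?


Comparing "caaacdacb" and "bbaccbacb" position by position:
  Position 0: 'c' vs 'b' => differ
  Position 1: 'a' vs 'b' => differ
  Position 2: 'a' vs 'a' => same
  Position 3: 'a' vs 'c' => differ
  Position 4: 'c' vs 'c' => same
  Position 5: 'd' vs 'b' => differ
  Position 6: 'a' vs 'a' => same
  Position 7: 'c' vs 'c' => same
  Position 8: 'b' vs 'b' => same
Total differences (Hamming distance): 4

4


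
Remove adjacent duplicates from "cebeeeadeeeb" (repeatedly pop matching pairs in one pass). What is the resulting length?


Input: cebeeeadeeeb
Stack-based adjacent duplicate removal:
  Read 'c': push. Stack: c
  Read 'e': push. Stack: ce
  Read 'b': push. Stack: ceb
  Read 'e': push. Stack: cebe
  Read 'e': matches stack top 'e' => pop. Stack: ceb
  Read 'e': push. Stack: cebe
  Read 'a': push. Stack: cebea
  Read 'd': push. Stack: cebead
  Read 'e': push. Stack: cebeade
  Read 'e': matches stack top 'e' => pop. Stack: cebead
  Read 'e': push. Stack: cebeade
  Read 'b': push. Stack: cebeadeb
Final stack: "cebeadeb" (length 8)

8


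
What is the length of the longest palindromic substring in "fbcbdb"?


Input: "fbcbdb"
Checking substrings for palindromes:
  [1:4] "bcb" (len 3) => palindrome
  [3:6] "bdb" (len 3) => palindrome
Longest palindromic substring: "bcb" with length 3

3


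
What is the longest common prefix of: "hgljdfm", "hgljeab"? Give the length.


Words: hgljdfm, hgljeab
  Position 0: all 'h' => match
  Position 1: all 'g' => match
  Position 2: all 'l' => match
  Position 3: all 'j' => match
  Position 4: ('d', 'e') => mismatch, stop
LCP = "hglj" (length 4)

4


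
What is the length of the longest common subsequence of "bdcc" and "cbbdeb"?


LCS of "bdcc" and "cbbdeb"
DP table:
           c    b    b    d    e    b
      0    0    0    0    0    0    0
  b   0    0    1    1    1    1    1
  d   0    0    1    1    2    2    2
  c   0    1    1    1    2    2    2
  c   0    1    1    1    2    2    2
LCS length = dp[4][6] = 2

2


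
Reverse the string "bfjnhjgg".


Input: bfjnhjgg
Reading characters right to left:
  Position 7: 'g'
  Position 6: 'g'
  Position 5: 'j'
  Position 4: 'h'
  Position 3: 'n'
  Position 2: 'j'
  Position 1: 'f'
  Position 0: 'b'
Reversed: ggjhnjfb

ggjhnjfb


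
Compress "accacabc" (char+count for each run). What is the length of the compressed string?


Input: accacabc
Runs:
  'a' x 1 => "a1"
  'c' x 2 => "c2"
  'a' x 1 => "a1"
  'c' x 1 => "c1"
  'a' x 1 => "a1"
  'b' x 1 => "b1"
  'c' x 1 => "c1"
Compressed: "a1c2a1c1a1b1c1"
Compressed length: 14

14


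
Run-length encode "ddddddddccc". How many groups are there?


Input: ddddddddccc
Scanning for consecutive runs:
  Group 1: 'd' x 8 (positions 0-7)
  Group 2: 'c' x 3 (positions 8-10)
Total groups: 2

2


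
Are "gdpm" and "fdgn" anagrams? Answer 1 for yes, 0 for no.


Strings: "gdpm", "fdgn"
Sorted first:  dgmp
Sorted second: dfgn
Differ at position 1: 'g' vs 'f' => not anagrams

0


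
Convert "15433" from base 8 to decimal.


Input: "15433" in base 8
Positional expansion:
  Digit '1' (value 1) x 8^4 = 4096
  Digit '5' (value 5) x 8^3 = 2560
  Digit '4' (value 4) x 8^2 = 256
  Digit '3' (value 3) x 8^1 = 24
  Digit '3' (value 3) x 8^0 = 3
Sum = 6939

6939


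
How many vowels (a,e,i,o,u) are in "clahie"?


Input: clahie
Checking each character:
  'c' at position 0: consonant
  'l' at position 1: consonant
  'a' at position 2: vowel (running total: 1)
  'h' at position 3: consonant
  'i' at position 4: vowel (running total: 2)
  'e' at position 5: vowel (running total: 3)
Total vowels: 3

3


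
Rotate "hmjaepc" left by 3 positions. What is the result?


Input: "hmjaepc", rotate left by 3
First 3 characters: "hmj"
Remaining characters: "aepc"
Concatenate remaining + first: "aepc" + "hmj" = "aepchmj"

aepchmj


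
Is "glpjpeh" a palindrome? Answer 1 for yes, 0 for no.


Input: glpjpeh
Reversed: hepjplg
  Compare pos 0 ('g') with pos 6 ('h'): MISMATCH
  Compare pos 1 ('l') with pos 5 ('e'): MISMATCH
  Compare pos 2 ('p') with pos 4 ('p'): match
Result: not a palindrome

0


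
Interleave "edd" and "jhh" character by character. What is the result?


Interleaving "edd" and "jhh":
  Position 0: 'e' from first, 'j' from second => "ej"
  Position 1: 'd' from first, 'h' from second => "dh"
  Position 2: 'd' from first, 'h' from second => "dh"
Result: ejdhdh

ejdhdh


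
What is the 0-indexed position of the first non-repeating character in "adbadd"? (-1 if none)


Input: adbadd
Character frequencies:
  'a': 2
  'b': 1
  'd': 3
Scanning left to right for freq == 1:
  Position 0 ('a'): freq=2, skip
  Position 1 ('d'): freq=3, skip
  Position 2 ('b'): unique! => answer = 2

2


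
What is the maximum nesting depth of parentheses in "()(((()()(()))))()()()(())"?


Input: "()(((()()(()))))()()()(())"
Tracking depth:
  Position 0 '(': depth becomes 1
  Position 1 ')': depth becomes 0
  Position 2 '(': depth becomes 1
  Position 3 '(': depth becomes 2
  Position 4 '(': depth becomes 3
  Position 5 '(': depth becomes 4
  Position 6 ')': depth becomes 3
  Position 7 '(': depth becomes 4
  Position 8 ')': depth becomes 3
  Position 9 '(': depth becomes 4
  Position 10 '(': depth becomes 5
  Position 11 ')': depth becomes 4
  Position 12 ')': depth becomes 3
  Position 13 ')': depth becomes 2
  Position 14 ')': depth becomes 1
  Position 15 ')': depth becomes 0
  Position 16 '(': depth becomes 1
  Position 17 ')': depth becomes 0
  Position 18 '(': depth becomes 1
  Position 19 ')': depth becomes 0
  Position 20 '(': depth becomes 1
  Position 21 ')': depth becomes 0
  Position 22 '(': depth becomes 1
  Position 23 '(': depth becomes 2
  Position 24 ')': depth becomes 1
  Position 25 ')': depth becomes 0
Maximum depth reached: 5

5


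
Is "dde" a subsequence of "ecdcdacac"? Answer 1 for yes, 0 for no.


Check if "dde" is a subsequence of "ecdcdacac"
Greedy scan:
  Position 0 ('e'): no match needed
  Position 1 ('c'): no match needed
  Position 2 ('d'): matches sub[0] = 'd'
  Position 3 ('c'): no match needed
  Position 4 ('d'): matches sub[1] = 'd'
  Position 5 ('a'): no match needed
  Position 6 ('c'): no match needed
  Position 7 ('a'): no match needed
  Position 8 ('c'): no match needed
Only matched 2/3 characters => not a subsequence

0


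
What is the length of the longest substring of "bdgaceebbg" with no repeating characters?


Input: "bdgaceebbg"
Sliding window (track last position of each char):
  Position 0 ('b'): window [0,0] length 1 -- new best
  Position 1 ('d'): window [0,1] length 2 -- new best
  Position 2 ('g'): window [0,2] length 3 -- new best
  Position 3 ('a'): window [0,3] length 4 -- new best
  Position 4 ('c'): window [0,4] length 5 -- new best
  Position 5 ('e'): window [0,5] length 6 -- new best
  Position 6 ('e'): repeat (last at 5), move window start to 6
  Position 6 ('e'): window [6,6] length 1
  Position 7 ('b'): window [6,7] length 2
  Position 8 ('b'): repeat (last at 7), move window start to 8
  Position 8 ('b'): window [8,8] length 1
  Position 9 ('g'): window [8,9] length 2
Longest substring with no repeats: "bdgace" with length 6

6


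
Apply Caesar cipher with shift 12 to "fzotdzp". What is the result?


Caesar cipher: shift "fzotdzp" by 12
  'f' (pos 5) + 12 = pos 17 = 'r'
  'z' (pos 25) + 12 = pos 11 = 'l'
  'o' (pos 14) + 12 = pos 0 = 'a'
  't' (pos 19) + 12 = pos 5 = 'f'
  'd' (pos 3) + 12 = pos 15 = 'p'
  'z' (pos 25) + 12 = pos 11 = 'l'
  'p' (pos 15) + 12 = pos 1 = 'b'
Result: rlafplb

rlafplb


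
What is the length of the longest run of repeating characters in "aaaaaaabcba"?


Input: "aaaaaaabcba"
Scanning for longest run:
  Position 1 ('a'): continues run of 'a', length=2
  Position 2 ('a'): continues run of 'a', length=3
  Position 3 ('a'): continues run of 'a', length=4
  Position 4 ('a'): continues run of 'a', length=5
  Position 5 ('a'): continues run of 'a', length=6
  Position 6 ('a'): continues run of 'a', length=7
  Position 7 ('b'): new char, reset run to 1
  Position 8 ('c'): new char, reset run to 1
  Position 9 ('b'): new char, reset run to 1
  Position 10 ('a'): new char, reset run to 1
Longest run: 'a' with length 7

7


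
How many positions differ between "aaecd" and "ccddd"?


Comparing "aaecd" and "ccddd" position by position:
  Position 0: 'a' vs 'c' => DIFFER
  Position 1: 'a' vs 'c' => DIFFER
  Position 2: 'e' vs 'd' => DIFFER
  Position 3: 'c' vs 'd' => DIFFER
  Position 4: 'd' vs 'd' => same
Positions that differ: 4

4


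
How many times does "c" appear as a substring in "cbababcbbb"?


Searching for "c" in "cbababcbbb"
Scanning each position:
  Position 0: "c" => MATCH
  Position 1: "b" => no
  Position 2: "a" => no
  Position 3: "b" => no
  Position 4: "a" => no
  Position 5: "b" => no
  Position 6: "c" => MATCH
  Position 7: "b" => no
  Position 8: "b" => no
  Position 9: "b" => no
Total occurrences: 2

2


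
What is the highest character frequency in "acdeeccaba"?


Input: acdeeccaba
Character counts:
  'a': 3
  'b': 1
  'c': 3
  'd': 1
  'e': 2
Maximum frequency: 3

3


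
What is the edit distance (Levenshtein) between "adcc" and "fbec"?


Computing edit distance: "adcc" -> "fbec"
DP table:
           f    b    e    c
      0    1    2    3    4
  a   1    1    2    3    4
  d   2    2    2    3    4
  c   3    3    3    3    3
  c   4    4    4    4    3
Edit distance = dp[4][4] = 3

3


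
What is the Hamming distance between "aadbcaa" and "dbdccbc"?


Comparing "aadbcaa" and "dbdccbc" position by position:
  Position 0: 'a' vs 'd' => differ
  Position 1: 'a' vs 'b' => differ
  Position 2: 'd' vs 'd' => same
  Position 3: 'b' vs 'c' => differ
  Position 4: 'c' vs 'c' => same
  Position 5: 'a' vs 'b' => differ
  Position 6: 'a' vs 'c' => differ
Total differences (Hamming distance): 5

5


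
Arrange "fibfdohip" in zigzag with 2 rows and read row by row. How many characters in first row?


Zigzag "fibfdohip" into 2 rows:
Placing characters:
  'f' => row 0
  'i' => row 1
  'b' => row 0
  'f' => row 1
  'd' => row 0
  'o' => row 1
  'h' => row 0
  'i' => row 1
  'p' => row 0
Rows:
  Row 0: "fbdhp"
  Row 1: "ifoi"
First row length: 5

5


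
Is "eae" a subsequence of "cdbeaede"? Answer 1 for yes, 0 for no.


Check if "eae" is a subsequence of "cdbeaede"
Greedy scan:
  Position 0 ('c'): no match needed
  Position 1 ('d'): no match needed
  Position 2 ('b'): no match needed
  Position 3 ('e'): matches sub[0] = 'e'
  Position 4 ('a'): matches sub[1] = 'a'
  Position 5 ('e'): matches sub[2] = 'e'
  Position 6 ('d'): no match needed
  Position 7 ('e'): no match needed
All 3 characters matched => is a subsequence

1


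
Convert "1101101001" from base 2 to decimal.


Input: "1101101001" in base 2
Positional expansion:
  Digit '1' (value 1) x 2^9 = 512
  Digit '1' (value 1) x 2^8 = 256
  Digit '0' (value 0) x 2^7 = 0
  Digit '1' (value 1) x 2^6 = 64
  Digit '1' (value 1) x 2^5 = 32
  Digit '0' (value 0) x 2^4 = 0
  Digit '1' (value 1) x 2^3 = 8
  Digit '0' (value 0) x 2^2 = 0
  Digit '0' (value 0) x 2^1 = 0
  Digit '1' (value 1) x 2^0 = 1
Sum = 873

873


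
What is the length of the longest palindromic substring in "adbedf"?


Input: "adbedf"
Checking substrings for palindromes:
  No multi-char palindromic substrings found
Longest palindromic substring: "a" with length 1

1


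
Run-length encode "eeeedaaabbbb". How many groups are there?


Input: eeeedaaabbbb
Scanning for consecutive runs:
  Group 1: 'e' x 4 (positions 0-3)
  Group 2: 'd' x 1 (positions 4-4)
  Group 3: 'a' x 3 (positions 5-7)
  Group 4: 'b' x 4 (positions 8-11)
Total groups: 4

4


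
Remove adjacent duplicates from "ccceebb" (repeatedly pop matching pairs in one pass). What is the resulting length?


Input: ccceebb
Stack-based adjacent duplicate removal:
  Read 'c': push. Stack: c
  Read 'c': matches stack top 'c' => pop. Stack: (empty)
  Read 'c': push. Stack: c
  Read 'e': push. Stack: ce
  Read 'e': matches stack top 'e' => pop. Stack: c
  Read 'b': push. Stack: cb
  Read 'b': matches stack top 'b' => pop. Stack: c
Final stack: "c" (length 1)

1


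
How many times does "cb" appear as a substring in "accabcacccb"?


Searching for "cb" in "accabcacccb"
Scanning each position:
  Position 0: "ac" => no
  Position 1: "cc" => no
  Position 2: "ca" => no
  Position 3: "ab" => no
  Position 4: "bc" => no
  Position 5: "ca" => no
  Position 6: "ac" => no
  Position 7: "cc" => no
  Position 8: "cc" => no
  Position 9: "cb" => MATCH
Total occurrences: 1

1


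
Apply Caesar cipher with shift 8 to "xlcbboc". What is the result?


Caesar cipher: shift "xlcbboc" by 8
  'x' (pos 23) + 8 = pos 5 = 'f'
  'l' (pos 11) + 8 = pos 19 = 't'
  'c' (pos 2) + 8 = pos 10 = 'k'
  'b' (pos 1) + 8 = pos 9 = 'j'
  'b' (pos 1) + 8 = pos 9 = 'j'
  'o' (pos 14) + 8 = pos 22 = 'w'
  'c' (pos 2) + 8 = pos 10 = 'k'
Result: ftkjjwk

ftkjjwk


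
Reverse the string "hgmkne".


Input: hgmkne
Reading characters right to left:
  Position 5: 'e'
  Position 4: 'n'
  Position 3: 'k'
  Position 2: 'm'
  Position 1: 'g'
  Position 0: 'h'
Reversed: enkmgh

enkmgh


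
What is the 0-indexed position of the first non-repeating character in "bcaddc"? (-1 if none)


Input: bcaddc
Character frequencies:
  'a': 1
  'b': 1
  'c': 2
  'd': 2
Scanning left to right for freq == 1:
  Position 0 ('b'): unique! => answer = 0

0


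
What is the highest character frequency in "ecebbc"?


Input: ecebbc
Character counts:
  'b': 2
  'c': 2
  'e': 2
Maximum frequency: 2

2


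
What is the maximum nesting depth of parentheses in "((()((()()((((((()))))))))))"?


Input: "((()((()()((((((()))))))))))"
Tracking depth:
  Position 0 '(': depth becomes 1
  Position 1 '(': depth becomes 2
  Position 2 '(': depth becomes 3
  Position 3 ')': depth becomes 2
  Position 4 '(': depth becomes 3
  Position 5 '(': depth becomes 4
  Position 6 '(': depth becomes 5
  Position 7 ')': depth becomes 4
  Position 8 '(': depth becomes 5
  Position 9 ')': depth becomes 4
  Position 10 '(': depth becomes 5
  Position 11 '(': depth becomes 6
  Position 12 '(': depth becomes 7
  Position 13 '(': depth becomes 8
  Position 14 '(': depth becomes 9
  Position 15 '(': depth becomes 10
  Position 16 '(': depth becomes 11
  Position 17 ')': depth becomes 10
  Position 18 ')': depth becomes 9
  Position 19 ')': depth becomes 8
  Position 20 ')': depth becomes 7
  Position 21 ')': depth becomes 6
  Position 22 ')': depth becomes 5
  Position 23 ')': depth becomes 4
  Position 24 ')': depth becomes 3
  Position 25 ')': depth becomes 2
  Position 26 ')': depth becomes 1
  Position 27 ')': depth becomes 0
Maximum depth reached: 11

11


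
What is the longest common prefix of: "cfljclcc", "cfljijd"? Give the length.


Words: cfljclcc, cfljijd
  Position 0: all 'c' => match
  Position 1: all 'f' => match
  Position 2: all 'l' => match
  Position 3: all 'j' => match
  Position 4: ('c', 'i') => mismatch, stop
LCP = "cflj" (length 4)

4


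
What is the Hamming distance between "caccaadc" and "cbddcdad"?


Comparing "caccaadc" and "cbddcdad" position by position:
  Position 0: 'c' vs 'c' => same
  Position 1: 'a' vs 'b' => differ
  Position 2: 'c' vs 'd' => differ
  Position 3: 'c' vs 'd' => differ
  Position 4: 'a' vs 'c' => differ
  Position 5: 'a' vs 'd' => differ
  Position 6: 'd' vs 'a' => differ
  Position 7: 'c' vs 'd' => differ
Total differences (Hamming distance): 7

7


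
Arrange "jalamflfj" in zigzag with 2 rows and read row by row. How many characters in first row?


Zigzag "jalamflfj" into 2 rows:
Placing characters:
  'j' => row 0
  'a' => row 1
  'l' => row 0
  'a' => row 1
  'm' => row 0
  'f' => row 1
  'l' => row 0
  'f' => row 1
  'j' => row 0
Rows:
  Row 0: "jlmlj"
  Row 1: "aaff"
First row length: 5

5


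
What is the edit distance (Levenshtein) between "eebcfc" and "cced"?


Computing edit distance: "eebcfc" -> "cced"
DP table:
           c    c    e    d
      0    1    2    3    4
  e   1    1    2    2    3
  e   2    2    2    2    3
  b   3    3    3    3    3
  c   4    3    3    4    4
  f   5    4    4    4    5
  c   6    5    4    5    5
Edit distance = dp[6][4] = 5

5


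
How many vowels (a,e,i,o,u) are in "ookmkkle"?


Input: ookmkkle
Checking each character:
  'o' at position 0: vowel (running total: 1)
  'o' at position 1: vowel (running total: 2)
  'k' at position 2: consonant
  'm' at position 3: consonant
  'k' at position 4: consonant
  'k' at position 5: consonant
  'l' at position 6: consonant
  'e' at position 7: vowel (running total: 3)
Total vowels: 3

3


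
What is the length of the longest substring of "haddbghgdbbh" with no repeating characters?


Input: "haddbghgdbbh"
Sliding window (track last position of each char):
  Position 0 ('h'): window [0,0] length 1 -- new best
  Position 1 ('a'): window [0,1] length 2 -- new best
  Position 2 ('d'): window [0,2] length 3 -- new best
  Position 3 ('d'): repeat (last at 2), move window start to 3
  Position 3 ('d'): window [3,3] length 1
  Position 4 ('b'): window [3,4] length 2
  Position 5 ('g'): window [3,5] length 3
  Position 6 ('h'): window [3,6] length 4 -- new best
  Position 7 ('g'): repeat (last at 5), move window start to 6
  Position 7 ('g'): window [6,7] length 2
  Position 8 ('d'): window [6,8] length 3
  Position 9 ('b'): window [6,9] length 4
  Position 10 ('b'): repeat (last at 9), move window start to 10
  Position 10 ('b'): window [10,10] length 1
  Position 11 ('h'): window [10,11] length 2
Longest substring with no repeats: "dbgh" with length 4

4


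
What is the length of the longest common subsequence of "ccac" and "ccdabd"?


LCS of "ccac" and "ccdabd"
DP table:
           c    c    d    a    b    d
      0    0    0    0    0    0    0
  c   0    1    1    1    1    1    1
  c   0    1    2    2    2    2    2
  a   0    1    2    2    3    3    3
  c   0    1    2    2    3    3    3
LCS length = dp[4][6] = 3

3


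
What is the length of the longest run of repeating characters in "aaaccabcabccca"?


Input: "aaaccabcabccca"
Scanning for longest run:
  Position 1 ('a'): continues run of 'a', length=2
  Position 2 ('a'): continues run of 'a', length=3
  Position 3 ('c'): new char, reset run to 1
  Position 4 ('c'): continues run of 'c', length=2
  Position 5 ('a'): new char, reset run to 1
  Position 6 ('b'): new char, reset run to 1
  Position 7 ('c'): new char, reset run to 1
  Position 8 ('a'): new char, reset run to 1
  Position 9 ('b'): new char, reset run to 1
  Position 10 ('c'): new char, reset run to 1
  Position 11 ('c'): continues run of 'c', length=2
  Position 12 ('c'): continues run of 'c', length=3
  Position 13 ('a'): new char, reset run to 1
Longest run: 'a' with length 3

3


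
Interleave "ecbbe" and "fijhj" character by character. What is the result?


Interleaving "ecbbe" and "fijhj":
  Position 0: 'e' from first, 'f' from second => "ef"
  Position 1: 'c' from first, 'i' from second => "ci"
  Position 2: 'b' from first, 'j' from second => "bj"
  Position 3: 'b' from first, 'h' from second => "bh"
  Position 4: 'e' from first, 'j' from second => "ej"
Result: efcibjbhej

efcibjbhej


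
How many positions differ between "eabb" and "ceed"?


Comparing "eabb" and "ceed" position by position:
  Position 0: 'e' vs 'c' => DIFFER
  Position 1: 'a' vs 'e' => DIFFER
  Position 2: 'b' vs 'e' => DIFFER
  Position 3: 'b' vs 'd' => DIFFER
Positions that differ: 4

4


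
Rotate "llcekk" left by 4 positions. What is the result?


Input: "llcekk", rotate left by 4
First 4 characters: "llce"
Remaining characters: "kk"
Concatenate remaining + first: "kk" + "llce" = "kkllce"

kkllce


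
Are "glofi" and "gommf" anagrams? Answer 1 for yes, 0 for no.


Strings: "glofi", "gommf"
Sorted first:  fgilo
Sorted second: fgmmo
Differ at position 2: 'i' vs 'm' => not anagrams

0


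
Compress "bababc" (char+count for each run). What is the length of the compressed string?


Input: bababc
Runs:
  'b' x 1 => "b1"
  'a' x 1 => "a1"
  'b' x 1 => "b1"
  'a' x 1 => "a1"
  'b' x 1 => "b1"
  'c' x 1 => "c1"
Compressed: "b1a1b1a1b1c1"
Compressed length: 12

12


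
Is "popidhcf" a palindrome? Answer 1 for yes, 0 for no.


Input: popidhcf
Reversed: fchdipop
  Compare pos 0 ('p') with pos 7 ('f'): MISMATCH
  Compare pos 1 ('o') with pos 6 ('c'): MISMATCH
  Compare pos 2 ('p') with pos 5 ('h'): MISMATCH
  Compare pos 3 ('i') with pos 4 ('d'): MISMATCH
Result: not a palindrome

0


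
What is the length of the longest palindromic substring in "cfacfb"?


Input: "cfacfb"
Checking substrings for palindromes:
  No multi-char palindromic substrings found
Longest palindromic substring: "c" with length 1

1


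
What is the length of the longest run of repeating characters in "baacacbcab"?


Input: "baacacbcab"
Scanning for longest run:
  Position 1 ('a'): new char, reset run to 1
  Position 2 ('a'): continues run of 'a', length=2
  Position 3 ('c'): new char, reset run to 1
  Position 4 ('a'): new char, reset run to 1
  Position 5 ('c'): new char, reset run to 1
  Position 6 ('b'): new char, reset run to 1
  Position 7 ('c'): new char, reset run to 1
  Position 8 ('a'): new char, reset run to 1
  Position 9 ('b'): new char, reset run to 1
Longest run: 'a' with length 2

2


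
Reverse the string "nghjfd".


Input: nghjfd
Reading characters right to left:
  Position 5: 'd'
  Position 4: 'f'
  Position 3: 'j'
  Position 2: 'h'
  Position 1: 'g'
  Position 0: 'n'
Reversed: dfjhgn

dfjhgn


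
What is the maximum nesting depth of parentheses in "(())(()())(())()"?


Input: "(())(()())(())()"
Tracking depth:
  Position 0 '(': depth becomes 1
  Position 1 '(': depth becomes 2
  Position 2 ')': depth becomes 1
  Position 3 ')': depth becomes 0
  Position 4 '(': depth becomes 1
  Position 5 '(': depth becomes 2
  Position 6 ')': depth becomes 1
  Position 7 '(': depth becomes 2
  Position 8 ')': depth becomes 1
  Position 9 ')': depth becomes 0
  Position 10 '(': depth becomes 1
  Position 11 '(': depth becomes 2
  Position 12 ')': depth becomes 1
  Position 13 ')': depth becomes 0
  Position 14 '(': depth becomes 1
  Position 15 ')': depth becomes 0
Maximum depth reached: 2

2


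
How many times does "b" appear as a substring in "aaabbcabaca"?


Searching for "b" in "aaabbcabaca"
Scanning each position:
  Position 0: "a" => no
  Position 1: "a" => no
  Position 2: "a" => no
  Position 3: "b" => MATCH
  Position 4: "b" => MATCH
  Position 5: "c" => no
  Position 6: "a" => no
  Position 7: "b" => MATCH
  Position 8: "a" => no
  Position 9: "c" => no
  Position 10: "a" => no
Total occurrences: 3

3


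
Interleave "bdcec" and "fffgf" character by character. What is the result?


Interleaving "bdcec" and "fffgf":
  Position 0: 'b' from first, 'f' from second => "bf"
  Position 1: 'd' from first, 'f' from second => "df"
  Position 2: 'c' from first, 'f' from second => "cf"
  Position 3: 'e' from first, 'g' from second => "eg"
  Position 4: 'c' from first, 'f' from second => "cf"
Result: bfdfcfegcf

bfdfcfegcf


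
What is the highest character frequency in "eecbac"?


Input: eecbac
Character counts:
  'a': 1
  'b': 1
  'c': 2
  'e': 2
Maximum frequency: 2

2


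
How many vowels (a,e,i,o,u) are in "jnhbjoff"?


Input: jnhbjoff
Checking each character:
  'j' at position 0: consonant
  'n' at position 1: consonant
  'h' at position 2: consonant
  'b' at position 3: consonant
  'j' at position 4: consonant
  'o' at position 5: vowel (running total: 1)
  'f' at position 6: consonant
  'f' at position 7: consonant
Total vowels: 1

1


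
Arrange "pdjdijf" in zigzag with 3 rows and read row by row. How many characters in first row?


Zigzag "pdjdijf" into 3 rows:
Placing characters:
  'p' => row 0
  'd' => row 1
  'j' => row 2
  'd' => row 1
  'i' => row 0
  'j' => row 1
  'f' => row 2
Rows:
  Row 0: "pi"
  Row 1: "ddj"
  Row 2: "jf"
First row length: 2

2


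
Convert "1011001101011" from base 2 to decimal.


Input: "1011001101011" in base 2
Positional expansion:
  Digit '1' (value 1) x 2^12 = 4096
  Digit '0' (value 0) x 2^11 = 0
  Digit '1' (value 1) x 2^10 = 1024
  Digit '1' (value 1) x 2^9 = 512
  Digit '0' (value 0) x 2^8 = 0
  Digit '0' (value 0) x 2^7 = 0
  Digit '1' (value 1) x 2^6 = 64
  Digit '1' (value 1) x 2^5 = 32
  Digit '0' (value 0) x 2^4 = 0
  Digit '1' (value 1) x 2^3 = 8
  Digit '0' (value 0) x 2^2 = 0
  Digit '1' (value 1) x 2^1 = 2
  Digit '1' (value 1) x 2^0 = 1
Sum = 5739

5739


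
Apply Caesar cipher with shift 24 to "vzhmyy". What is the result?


Caesar cipher: shift "vzhmyy" by 24
  'v' (pos 21) + 24 = pos 19 = 't'
  'z' (pos 25) + 24 = pos 23 = 'x'
  'h' (pos 7) + 24 = pos 5 = 'f'
  'm' (pos 12) + 24 = pos 10 = 'k'
  'y' (pos 24) + 24 = pos 22 = 'w'
  'y' (pos 24) + 24 = pos 22 = 'w'
Result: txfkww

txfkww


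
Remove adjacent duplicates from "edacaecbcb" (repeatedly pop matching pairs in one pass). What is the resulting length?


Input: edacaecbcb
Stack-based adjacent duplicate removal:
  Read 'e': push. Stack: e
  Read 'd': push. Stack: ed
  Read 'a': push. Stack: eda
  Read 'c': push. Stack: edac
  Read 'a': push. Stack: edaca
  Read 'e': push. Stack: edacae
  Read 'c': push. Stack: edacaec
  Read 'b': push. Stack: edacaecb
  Read 'c': push. Stack: edacaecbc
  Read 'b': push. Stack: edacaecbcb
Final stack: "edacaecbcb" (length 10)

10


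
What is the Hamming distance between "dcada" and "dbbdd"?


Comparing "dcada" and "dbbdd" position by position:
  Position 0: 'd' vs 'd' => same
  Position 1: 'c' vs 'b' => differ
  Position 2: 'a' vs 'b' => differ
  Position 3: 'd' vs 'd' => same
  Position 4: 'a' vs 'd' => differ
Total differences (Hamming distance): 3

3


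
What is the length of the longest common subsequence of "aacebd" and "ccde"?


LCS of "aacebd" and "ccde"
DP table:
           c    c    d    e
      0    0    0    0    0
  a   0    0    0    0    0
  a   0    0    0    0    0
  c   0    1    1    1    1
  e   0    1    1    1    2
  b   0    1    1    1    2
  d   0    1    1    2    2
LCS length = dp[6][4] = 2

2


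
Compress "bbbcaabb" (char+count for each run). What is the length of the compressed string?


Input: bbbcaabb
Runs:
  'b' x 3 => "b3"
  'c' x 1 => "c1"
  'a' x 2 => "a2"
  'b' x 2 => "b2"
Compressed: "b3c1a2b2"
Compressed length: 8

8


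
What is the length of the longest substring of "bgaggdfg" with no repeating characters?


Input: "bgaggdfg"
Sliding window (track last position of each char):
  Position 0 ('b'): window [0,0] length 1 -- new best
  Position 1 ('g'): window [0,1] length 2 -- new best
  Position 2 ('a'): window [0,2] length 3 -- new best
  Position 3 ('g'): repeat (last at 1), move window start to 2
  Position 3 ('g'): window [2,3] length 2
  Position 4 ('g'): repeat (last at 3), move window start to 4
  Position 4 ('g'): window [4,4] length 1
  Position 5 ('d'): window [4,5] length 2
  Position 6 ('f'): window [4,6] length 3
  Position 7 ('g'): repeat (last at 4), move window start to 5
  Position 7 ('g'): window [5,7] length 3
Longest substring with no repeats: "bga" with length 3

3


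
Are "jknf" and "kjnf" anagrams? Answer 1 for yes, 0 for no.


Strings: "jknf", "kjnf"
Sorted first:  fjkn
Sorted second: fjkn
Sorted forms match => anagrams

1


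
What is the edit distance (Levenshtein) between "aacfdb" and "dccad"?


Computing edit distance: "aacfdb" -> "dccad"
DP table:
           d    c    c    a    d
      0    1    2    3    4    5
  a   1    1    2    3    3    4
  a   2    2    2    3    3    4
  c   3    3    2    2    3    4
  f   4    4    3    3    3    4
  d   5    4    4    4    4    3
  b   6    5    5    5    5    4
Edit distance = dp[6][5] = 4

4


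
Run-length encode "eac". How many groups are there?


Input: eac
Scanning for consecutive runs:
  Group 1: 'e' x 1 (positions 0-0)
  Group 2: 'a' x 1 (positions 1-1)
  Group 3: 'c' x 1 (positions 2-2)
Total groups: 3

3


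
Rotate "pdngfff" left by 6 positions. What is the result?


Input: "pdngfff", rotate left by 6
First 6 characters: "pdngff"
Remaining characters: "f"
Concatenate remaining + first: "f" + "pdngff" = "fpdngff"

fpdngff


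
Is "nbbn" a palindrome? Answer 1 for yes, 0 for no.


Input: nbbn
Reversed: nbbn
  Compare pos 0 ('n') with pos 3 ('n'): match
  Compare pos 1 ('b') with pos 2 ('b'): match
Result: palindrome

1


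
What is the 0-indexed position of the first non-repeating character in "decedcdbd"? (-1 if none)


Input: decedcdbd
Character frequencies:
  'b': 1
  'c': 2
  'd': 4
  'e': 2
Scanning left to right for freq == 1:
  Position 0 ('d'): freq=4, skip
  Position 1 ('e'): freq=2, skip
  Position 2 ('c'): freq=2, skip
  Position 3 ('e'): freq=2, skip
  Position 4 ('d'): freq=4, skip
  Position 5 ('c'): freq=2, skip
  Position 6 ('d'): freq=4, skip
  Position 7 ('b'): unique! => answer = 7

7


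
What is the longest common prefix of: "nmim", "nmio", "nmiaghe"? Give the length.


Words: nmim, nmio, nmiaghe
  Position 0: all 'n' => match
  Position 1: all 'm' => match
  Position 2: all 'i' => match
  Position 3: ('m', 'o', 'a') => mismatch, stop
LCP = "nmi" (length 3)

3


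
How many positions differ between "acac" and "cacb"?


Comparing "acac" and "cacb" position by position:
  Position 0: 'a' vs 'c' => DIFFER
  Position 1: 'c' vs 'a' => DIFFER
  Position 2: 'a' vs 'c' => DIFFER
  Position 3: 'c' vs 'b' => DIFFER
Positions that differ: 4

4


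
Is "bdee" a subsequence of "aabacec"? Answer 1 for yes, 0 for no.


Check if "bdee" is a subsequence of "aabacec"
Greedy scan:
  Position 0 ('a'): no match needed
  Position 1 ('a'): no match needed
  Position 2 ('b'): matches sub[0] = 'b'
  Position 3 ('a'): no match needed
  Position 4 ('c'): no match needed
  Position 5 ('e'): no match needed
  Position 6 ('c'): no match needed
Only matched 1/4 characters => not a subsequence

0


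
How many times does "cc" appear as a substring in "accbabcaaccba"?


Searching for "cc" in "accbabcaaccba"
Scanning each position:
  Position 0: "ac" => no
  Position 1: "cc" => MATCH
  Position 2: "cb" => no
  Position 3: "ba" => no
  Position 4: "ab" => no
  Position 5: "bc" => no
  Position 6: "ca" => no
  Position 7: "aa" => no
  Position 8: "ac" => no
  Position 9: "cc" => MATCH
  Position 10: "cb" => no
  Position 11: "ba" => no
Total occurrences: 2

2


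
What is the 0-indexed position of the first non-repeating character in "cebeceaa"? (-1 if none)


Input: cebeceaa
Character frequencies:
  'a': 2
  'b': 1
  'c': 2
  'e': 3
Scanning left to right for freq == 1:
  Position 0 ('c'): freq=2, skip
  Position 1 ('e'): freq=3, skip
  Position 2 ('b'): unique! => answer = 2

2


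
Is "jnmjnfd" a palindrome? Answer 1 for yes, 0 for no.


Input: jnmjnfd
Reversed: dfnjmnj
  Compare pos 0 ('j') with pos 6 ('d'): MISMATCH
  Compare pos 1 ('n') with pos 5 ('f'): MISMATCH
  Compare pos 2 ('m') with pos 4 ('n'): MISMATCH
Result: not a palindrome

0


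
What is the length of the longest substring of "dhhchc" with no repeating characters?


Input: "dhhchc"
Sliding window (track last position of each char):
  Position 0 ('d'): window [0,0] length 1 -- new best
  Position 1 ('h'): window [0,1] length 2 -- new best
  Position 2 ('h'): repeat (last at 1), move window start to 2
  Position 2 ('h'): window [2,2] length 1
  Position 3 ('c'): window [2,3] length 2
  Position 4 ('h'): repeat (last at 2), move window start to 3
  Position 4 ('h'): window [3,4] length 2
  Position 5 ('c'): repeat (last at 3), move window start to 4
  Position 5 ('c'): window [4,5] length 2
Longest substring with no repeats: "dh" with length 2

2
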